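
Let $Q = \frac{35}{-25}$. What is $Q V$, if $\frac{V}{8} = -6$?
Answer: $\frac{336}{5} \approx 67.2$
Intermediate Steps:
$V = -48$ ($V = 8 \left(-6\right) = -48$)
$Q = - \frac{7}{5}$ ($Q = 35 \left(- \frac{1}{25}\right) = - \frac{7}{5} \approx -1.4$)
$Q V = \left(- \frac{7}{5}\right) \left(-48\right) = \frac{336}{5}$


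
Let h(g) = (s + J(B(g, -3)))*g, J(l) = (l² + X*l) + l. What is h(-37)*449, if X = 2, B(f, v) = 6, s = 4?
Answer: -963554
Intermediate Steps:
J(l) = l² + 3*l (J(l) = (l² + 2*l) + l = l² + 3*l)
h(g) = 58*g (h(g) = (4 + 6*(3 + 6))*g = (4 + 6*9)*g = (4 + 54)*g = 58*g)
h(-37)*449 = (58*(-37))*449 = -2146*449 = -963554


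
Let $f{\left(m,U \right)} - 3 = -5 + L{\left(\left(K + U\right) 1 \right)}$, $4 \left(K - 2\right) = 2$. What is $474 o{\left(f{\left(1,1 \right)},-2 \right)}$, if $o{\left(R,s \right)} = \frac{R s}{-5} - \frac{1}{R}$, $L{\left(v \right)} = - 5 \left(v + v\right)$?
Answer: $- \frac{1295442}{185} \approx -7002.4$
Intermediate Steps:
$K = \frac{5}{2}$ ($K = 2 + \frac{1}{4} \cdot 2 = 2 + \frac{1}{2} = \frac{5}{2} \approx 2.5$)
$L{\left(v \right)} = - 10 v$ ($L{\left(v \right)} = - 5 \cdot 2 v = - 10 v$)
$f{\left(m,U \right)} = -27 - 10 U$ ($f{\left(m,U \right)} = 3 - \left(5 + 10 \left(\frac{5}{2} + U\right) 1\right) = 3 - \left(5 + 10 \left(\frac{5}{2} + U\right)\right) = 3 - \left(30 + 10 U\right) = -27 - 10 U$)
$o{\left(R,s \right)} = - \frac{1}{R} - \frac{R s}{5}$ ($o{\left(R,s \right)} = R s \left(- \frac{1}{5}\right) - \frac{1}{R} = - \frac{R s}{5} - \frac{1}{R} = - \frac{1}{R} - \frac{R s}{5}$)
$474 o{\left(f{\left(1,1 \right)},-2 \right)} = 474 \left(- \frac{1}{-27 - 10} - \frac{1}{5} \left(-27 - 10\right) \left(-2\right)\right) = 474 \left(- \frac{1}{-37} - \left(- \frac{37}{5}\right) \left(-2\right)\right) = 474 \left(\left(-1\right) \left(- \frac{1}{37}\right) - \frac{74}{5}\right) = 474 \left(\frac{1}{37} - \frac{74}{5}\right) = 474 \left(- \frac{2733}{185}\right) = - \frac{1295442}{185}$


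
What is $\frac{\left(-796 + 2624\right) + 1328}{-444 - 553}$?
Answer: $- \frac{3156}{997} \approx -3.1655$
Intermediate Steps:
$\frac{\left(-796 + 2624\right) + 1328}{-444 - 553} = \frac{1828 + 1328}{-444 - 553} = \frac{3156}{-997} = 3156 \left(- \frac{1}{997}\right) = - \frac{3156}{997}$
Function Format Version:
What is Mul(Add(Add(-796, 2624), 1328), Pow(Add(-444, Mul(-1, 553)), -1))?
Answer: Rational(-3156, 997) ≈ -3.1655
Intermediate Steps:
Mul(Add(Add(-796, 2624), 1328), Pow(Add(-444, Mul(-1, 553)), -1)) = Mul(Add(1828, 1328), Pow(Add(-444, -553), -1)) = Mul(3156, Pow(-997, -1)) = Mul(3156, Rational(-1, 997)) = Rational(-3156, 997)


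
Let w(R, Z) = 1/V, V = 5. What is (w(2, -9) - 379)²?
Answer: 3587236/25 ≈ 1.4349e+5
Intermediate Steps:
w(R, Z) = ⅕ (w(R, Z) = 1/5 = ⅕)
(w(2, -9) - 379)² = (⅕ - 379)² = (-1894/5)² = 3587236/25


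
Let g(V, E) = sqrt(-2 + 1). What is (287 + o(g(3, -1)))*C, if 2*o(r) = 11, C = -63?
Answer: -36855/2 ≈ -18428.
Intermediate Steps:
g(V, E) = I (g(V, E) = sqrt(-1) = I)
o(r) = 11/2 (o(r) = (1/2)*11 = 11/2)
(287 + o(g(3, -1)))*C = (287 + 11/2)*(-63) = (585/2)*(-63) = -36855/2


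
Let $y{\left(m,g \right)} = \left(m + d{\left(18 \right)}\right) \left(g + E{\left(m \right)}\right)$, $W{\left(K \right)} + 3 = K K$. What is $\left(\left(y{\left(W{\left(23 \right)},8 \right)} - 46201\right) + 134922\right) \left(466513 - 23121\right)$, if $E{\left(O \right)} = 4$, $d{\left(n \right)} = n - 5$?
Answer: $42206041088$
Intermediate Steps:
$d{\left(n \right)} = -5 + n$ ($d{\left(n \right)} = n - 5 = -5 + n$)
$W{\left(K \right)} = -3 + K^{2}$ ($W{\left(K \right)} = -3 + K K = -3 + K^{2}$)
$y{\left(m,g \right)} = \left(4 + g\right) \left(13 + m\right)$ ($y{\left(m,g \right)} = \left(m + \left(-5 + 18\right)\right) \left(g + 4\right) = \left(m + 13\right) \left(4 + g\right) = \left(13 + m\right) \left(4 + g\right) = \left(4 + g\right) \left(13 + m\right)$)
$\left(\left(y{\left(W{\left(23 \right)},8 \right)} - 46201\right) + 134922\right) \left(466513 - 23121\right) = \left(\left(\left(52 + 4 \left(-3 + 23^{2}\right) + 13 \cdot 8 + 8 \left(-3 + 23^{2}\right)\right) - 46201\right) + 134922\right) \left(466513 - 23121\right) = \left(\left(\left(52 + 4 \left(-3 + 529\right) + 104 + 8 \left(-3 + 529\right)\right) - 46201\right) + 134922\right) 443392 = \left(\left(\left(52 + 4 \cdot 526 + 104 + 8 \cdot 526\right) - 46201\right) + 134922\right) 443392 = \left(\left(\left(52 + 2104 + 104 + 4208\right) - 46201\right) + 134922\right) 443392 = \left(\left(6468 - 46201\right) + 134922\right) 443392 = \left(-39733 + 134922\right) 443392 = 95189 \cdot 443392 = 42206041088$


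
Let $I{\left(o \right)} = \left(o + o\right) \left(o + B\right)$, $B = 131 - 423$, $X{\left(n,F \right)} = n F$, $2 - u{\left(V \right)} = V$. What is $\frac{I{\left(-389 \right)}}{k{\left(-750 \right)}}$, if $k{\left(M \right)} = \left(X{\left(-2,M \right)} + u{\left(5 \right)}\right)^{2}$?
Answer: $\frac{176606}{747003} \approx 0.23642$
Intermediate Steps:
$u{\left(V \right)} = 2 - V$
$X{\left(n,F \right)} = F n$
$B = -292$
$I{\left(o \right)} = 2 o \left(-292 + o\right)$ ($I{\left(o \right)} = \left(o + o\right) \left(o - 292\right) = 2 o \left(-292 + o\right)$)
$k{\left(M \right)} = \left(-3 - 2 M\right)^{2}$ ($k{\left(M \right)} = \left(M \left(-2\right) + \left(2 - 5\right)\right)^{2} = \left(- 2 M + \left(2 - 5\right)\right)^{2} = \left(- 2 M - 3\right)^{2} = \left(-3 - 2 M\right)^{2}$)
$\frac{I{\left(-389 \right)}}{k{\left(-750 \right)}} = \frac{2 \left(-389\right) \left(-292 - 389\right)}{\left(3 + 2 \left(-750\right)\right)^{2}} = \frac{2 \left(-389\right) \left(-681\right)}{\left(3 - 1500\right)^{2}} = \frac{529818}{\left(-1497\right)^{2}} = \frac{529818}{2241009} = 529818 \cdot \frac{1}{2241009} = \frac{176606}{747003}$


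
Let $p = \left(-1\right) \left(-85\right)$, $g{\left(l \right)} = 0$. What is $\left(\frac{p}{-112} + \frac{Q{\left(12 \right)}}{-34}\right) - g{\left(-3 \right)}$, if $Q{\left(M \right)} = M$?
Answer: $- \frac{2117}{1904} \approx -1.1119$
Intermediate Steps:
$p = 85$
$\left(\frac{p}{-112} + \frac{Q{\left(12 \right)}}{-34}\right) - g{\left(-3 \right)} = \left(\frac{85}{-112} + \frac{12}{-34}\right) - 0 = \left(85 \left(- \frac{1}{112}\right) + 12 \left(- \frac{1}{34}\right)\right) + 0 = \left(- \frac{85}{112} - \frac{6}{17}\right) + 0 = - \frac{2117}{1904} + 0 = - \frac{2117}{1904}$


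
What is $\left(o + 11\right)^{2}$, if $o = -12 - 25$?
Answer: $676$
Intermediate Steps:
$o = -37$
$\left(o + 11\right)^{2} = \left(-37 + 11\right)^{2} = \left(-26\right)^{2} = 676$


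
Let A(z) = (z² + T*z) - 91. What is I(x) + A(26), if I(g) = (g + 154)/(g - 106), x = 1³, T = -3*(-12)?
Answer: 31910/21 ≈ 1519.5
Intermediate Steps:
T = 36
x = 1
I(g) = (154 + g)/(-106 + g)
A(z) = -91 + z² + 36*z (A(z) = (z² + 36*z) - 91 = -91 + z² + 36*z)
I(x) + A(26) = (154 + 1)/(-106 + 1) + (-91 + 26² + 36*26) = 155/(-105) + (-91 + 676 + 936) = -1/105*155 + 1521 = -31/21 + 1521 = 31910/21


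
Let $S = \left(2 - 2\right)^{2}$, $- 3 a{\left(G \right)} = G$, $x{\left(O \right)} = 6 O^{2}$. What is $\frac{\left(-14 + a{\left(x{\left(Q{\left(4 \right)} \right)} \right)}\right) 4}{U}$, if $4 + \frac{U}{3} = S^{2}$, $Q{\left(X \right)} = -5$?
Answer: $\frac{64}{3} \approx 21.333$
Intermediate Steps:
$a{\left(G \right)} = - \frac{G}{3}$
$S = 0$ ($S = 0^{2} = 0$)
$U = -12$ ($U = -12 + 3 \cdot 0^{2} = -12 + 3 \cdot 0 = -12 + 0 = -12$)
$\frac{\left(-14 + a{\left(x{\left(Q{\left(4 \right)} \right)} \right)}\right) 4}{U} = \frac{\left(-14 - \frac{6 \left(-5\right)^{2}}{3}\right) 4}{-12} = \left(-14 - \frac{6 \cdot 25}{3}\right) 4 \left(- \frac{1}{12}\right) = \left(-14 - 50\right) 4 \left(- \frac{1}{12}\right) = \left(-64\right) 4 \left(- \frac{1}{12}\right) = \left(-256\right) \left(- \frac{1}{12}\right) = \frac{64}{3}$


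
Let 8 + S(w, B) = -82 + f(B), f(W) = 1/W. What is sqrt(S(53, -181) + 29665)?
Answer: 3*sqrt(107656266)/181 ≈ 171.97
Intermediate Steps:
S(w, B) = -90 + 1/B (S(w, B) = -8 + (-82 + 1/B) = -90 + 1/B)
sqrt(S(53, -181) + 29665) = sqrt((-90 + 1/(-181)) + 29665) = sqrt((-90 - 1/181) + 29665) = sqrt(-16291/181 + 29665) = sqrt(5353074/181) = 3*sqrt(107656266)/181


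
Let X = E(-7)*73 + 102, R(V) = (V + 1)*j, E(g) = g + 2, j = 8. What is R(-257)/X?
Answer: 2048/263 ≈ 7.7871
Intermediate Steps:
E(g) = 2 + g
R(V) = 8 + 8*V (R(V) = (V + 1)*8 = (1 + V)*8 = 8 + 8*V)
X = -263 (X = (2 - 7)*73 + 102 = -5*73 + 102 = -365 + 102 = -263)
R(-257)/X = (8 + 8*(-257))/(-263) = (8 - 2056)*(-1/263) = -2048*(-1/263) = 2048/263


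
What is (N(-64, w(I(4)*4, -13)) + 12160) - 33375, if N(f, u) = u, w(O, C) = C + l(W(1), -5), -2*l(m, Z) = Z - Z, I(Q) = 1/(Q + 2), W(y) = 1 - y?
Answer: -21228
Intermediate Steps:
I(Q) = 1/(2 + Q)
l(m, Z) = 0 (l(m, Z) = -(Z - Z)/2 = -½*0 = 0)
w(O, C) = C (w(O, C) = C + 0 = C)
(N(-64, w(I(4)*4, -13)) + 12160) - 33375 = (-13 + 12160) - 33375 = 12147 - 33375 = -21228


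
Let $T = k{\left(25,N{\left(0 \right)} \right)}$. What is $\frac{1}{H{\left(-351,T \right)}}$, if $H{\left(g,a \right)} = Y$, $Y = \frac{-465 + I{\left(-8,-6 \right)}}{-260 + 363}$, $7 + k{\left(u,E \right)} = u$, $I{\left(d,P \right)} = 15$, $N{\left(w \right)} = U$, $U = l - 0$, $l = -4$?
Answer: $- \frac{103}{450} \approx -0.22889$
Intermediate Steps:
$U = -4$ ($U = -4 - 0 = -4 + 0 = -4$)
$N{\left(w \right)} = -4$
$k{\left(u,E \right)} = -7 + u$
$T = 18$ ($T = -7 + 25 = 18$)
$Y = - \frac{450}{103}$ ($Y = \frac{-465 + 15}{-260 + 363} = - \frac{450}{103} \approx -4.3689$)
$H{\left(g,a \right)} = - \frac{450}{103}$
$\frac{1}{H{\left(-351,T \right)}} = \frac{1}{- \frac{450}{103}} = - \frac{103}{450}$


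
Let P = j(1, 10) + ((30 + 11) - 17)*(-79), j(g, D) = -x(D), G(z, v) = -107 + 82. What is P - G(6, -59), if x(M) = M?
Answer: -1881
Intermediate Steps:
G(z, v) = -25
j(g, D) = -D
P = -1906 (P = -1*10 + ((30 + 11) - 17)*(-79) = -10 + (41 - 17)*(-79) = -10 + 24*(-79) = -10 - 1896 = -1906)
P - G(6, -59) = -1906 - 1*(-25) = -1906 + 25 = -1881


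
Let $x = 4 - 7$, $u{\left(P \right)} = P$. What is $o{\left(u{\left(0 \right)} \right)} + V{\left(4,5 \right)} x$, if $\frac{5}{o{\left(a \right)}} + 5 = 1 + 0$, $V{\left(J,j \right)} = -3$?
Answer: $\frac{31}{4} \approx 7.75$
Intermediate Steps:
$o{\left(a \right)} = - \frac{5}{4}$ ($o{\left(a \right)} = \frac{5}{-5 + \left(1 + 0\right)} = \frac{5}{-5 + 1} = \frac{5}{-4} = 5 \left(- \frac{1}{4}\right) = - \frac{5}{4}$)
$x = -3$ ($x = 4 - 7 = -3$)
$o{\left(u{\left(0 \right)} \right)} + V{\left(4,5 \right)} x = - \frac{5}{4} - -9 = - \frac{5}{4} + 9 = \frac{31}{4}$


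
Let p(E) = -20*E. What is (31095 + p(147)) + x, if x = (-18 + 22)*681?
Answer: 30879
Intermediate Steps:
x = 2724 (x = 4*681 = 2724)
(31095 + p(147)) + x = (31095 - 20*147) + 2724 = (31095 - 2940) + 2724 = 28155 + 2724 = 30879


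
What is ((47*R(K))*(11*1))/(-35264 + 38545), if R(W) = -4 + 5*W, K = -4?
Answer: -12408/3281 ≈ -3.7818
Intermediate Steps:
((47*R(K))*(11*1))/(-35264 + 38545) = ((47*(-4 + 5*(-4)))*(11*1))/(-35264 + 38545) = ((47*(-4 - 20))*11)/3281 = ((47*(-24))*11)*(1/3281) = -1128*11*(1/3281) = -12408*1/3281 = -12408/3281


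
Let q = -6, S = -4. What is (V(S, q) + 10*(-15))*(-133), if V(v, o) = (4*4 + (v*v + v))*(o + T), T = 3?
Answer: 31122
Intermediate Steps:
V(v, o) = (3 + o)*(16 + v + v²) (V(v, o) = (4*4 + (v*v + v))*(o + 3) = (16 + (v² + v))*(3 + o) = (16 + (v + v²))*(3 + o) = (16 + v + v²)*(3 + o) = (3 + o)*(16 + v + v²))
(V(S, q) + 10*(-15))*(-133) = ((48 + 3*(-4) + 3*(-4)² + 16*(-6) - 6*(-4) - 6*(-4)²) + 10*(-15))*(-133) = ((48 - 12 + 3*16 - 96 + 24 - 6*16) - 150)*(-133) = ((48 - 12 + 48 - 96 + 24 - 96) - 150)*(-133) = (-84 - 150)*(-133) = -234*(-133) = 31122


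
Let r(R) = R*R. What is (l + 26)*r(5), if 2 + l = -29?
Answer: -125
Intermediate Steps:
l = -31 (l = -2 - 29 = -31)
r(R) = R²
(l + 26)*r(5) = (-31 + 26)*5² = -5*25 = -125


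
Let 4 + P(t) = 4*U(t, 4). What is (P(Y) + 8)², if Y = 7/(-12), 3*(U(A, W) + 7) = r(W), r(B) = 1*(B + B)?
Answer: 1600/9 ≈ 177.78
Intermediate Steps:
r(B) = 2*B (r(B) = 1*(2*B) = 2*B)
U(A, W) = -7 + 2*W/3 (U(A, W) = -7 + (2*W)/3 = -7 + 2*W/3)
Y = -7/12 (Y = 7*(-1/12) = -7/12 ≈ -0.58333)
P(t) = -64/3 (P(t) = -4 + 4*(-7 + (⅔)*4) = -4 + 4*(-7 + 8/3) = -4 + 4*(-13/3) = -4 - 52/3 = -64/3)
(P(Y) + 8)² = (-64/3 + 8)² = (-40/3)² = 1600/9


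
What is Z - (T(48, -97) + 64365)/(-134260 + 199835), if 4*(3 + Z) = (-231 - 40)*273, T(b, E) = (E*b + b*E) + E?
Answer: -4852441949/262300 ≈ -18500.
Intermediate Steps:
T(b, E) = E + 2*E*b (T(b, E) = (E*b + E*b) + E = 2*E*b + E = E + 2*E*b)
Z = -73995/4 (Z = -3 + ((-231 - 40)*273)/4 = -3 + (-271*273)/4 = -3 + (¼)*(-73983) = -3 - 73983/4 = -73995/4 ≈ -18499.)
Z - (T(48, -97) + 64365)/(-134260 + 199835) = -73995/4 - (-97*(1 + 2*48) + 64365)/(-134260 + 199835) = -73995/4 - (-97*(1 + 96) + 64365)/65575 = -73995/4 - (-97*97 + 64365)/65575 = -73995/4 - (-9409 + 64365)/65575 = -73995/4 - 54956/65575 = -4852441949/262300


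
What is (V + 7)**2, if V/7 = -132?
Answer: 840889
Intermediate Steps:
V = -924 (V = 7*(-132) = -924)
(V + 7)**2 = (-924 + 7)**2 = (-917)**2 = 840889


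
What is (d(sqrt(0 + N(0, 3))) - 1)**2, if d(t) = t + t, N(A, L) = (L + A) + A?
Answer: 13 - 4*sqrt(3) ≈ 6.0718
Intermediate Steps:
N(A, L) = L + 2*A (N(A, L) = (A + L) + A = L + 2*A)
d(t) = 2*t
(d(sqrt(0 + N(0, 3))) - 1)**2 = (2*sqrt(0 + (3 + 2*0)) - 1)**2 = (2*sqrt(0 + (3 + 0)) - 1)**2 = (2*sqrt(0 + 3) - 1)**2 = (2*sqrt(3) - 1)**2 = (-1 + 2*sqrt(3))**2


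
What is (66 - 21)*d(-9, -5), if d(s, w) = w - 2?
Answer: -315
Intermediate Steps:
d(s, w) = -2 + w
(66 - 21)*d(-9, -5) = (66 - 21)*(-2 - 5) = 45*(-7) = -315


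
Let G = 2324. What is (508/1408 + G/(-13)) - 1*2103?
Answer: -10439725/4576 ≈ -2281.4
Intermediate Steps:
(508/1408 + G/(-13)) - 1*2103 = (508/1408 + 2324/(-13)) - 1*2103 = (508*(1/1408) + 2324*(-1/13)) - 2103 = (127/352 - 2324/13) - 2103 = -816397/4576 - 2103 = -10439725/4576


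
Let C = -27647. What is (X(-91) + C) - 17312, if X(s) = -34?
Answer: -44993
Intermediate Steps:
(X(-91) + C) - 17312 = (-34 - 27647) - 17312 = -27681 - 17312 = -44993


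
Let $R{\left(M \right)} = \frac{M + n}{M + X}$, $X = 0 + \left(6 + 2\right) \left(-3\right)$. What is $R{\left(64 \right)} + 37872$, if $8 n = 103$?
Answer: $\frac{2423931}{64} \approx 37874.0$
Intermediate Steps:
$n = \frac{103}{8}$ ($n = \frac{1}{8} \cdot 103 = \frac{103}{8} \approx 12.875$)
$X = -24$ ($X = 0 + 8 \left(-3\right) = 0 - 24 = -24$)
$R{\left(M \right)} = \frac{\frac{103}{8} + M}{-24 + M}$ ($R{\left(M \right)} = \frac{M + \frac{103}{8}}{M - 24} = \frac{\frac{103}{8} + M}{-24 + M}$)
$R{\left(64 \right)} + 37872 = \frac{\frac{103}{8} + 64}{-24 + 64} + 37872 = \frac{1}{40} \cdot \frac{615}{8} + 37872 = \frac{123}{64} + 37872 = \frac{2423931}{64}$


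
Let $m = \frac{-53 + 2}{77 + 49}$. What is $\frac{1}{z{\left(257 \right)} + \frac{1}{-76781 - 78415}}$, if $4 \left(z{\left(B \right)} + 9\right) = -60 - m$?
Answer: $- \frac{2172744}{51926009} \approx -0.041843$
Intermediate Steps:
$m = - \frac{17}{42}$ ($m = - \frac{51}{126} = \left(-51\right) \frac{1}{126} = - \frac{17}{42} \approx -0.40476$)
$z{\left(B \right)} = - \frac{4015}{168}$ ($z{\left(B \right)} = -9 + \frac{-60 - - \frac{17}{42}}{4} = -9 + \frac{-60 + \frac{17}{42}}{4} = -9 + \frac{1}{4} \left(- \frac{2503}{42}\right) = -9 - \frac{2503}{168} = - \frac{4015}{168}$)
$\frac{1}{z{\left(257 \right)} + \frac{1}{-76781 - 78415}} = \frac{1}{- \frac{4015}{168} + \frac{1}{-76781 - 78415}} = \frac{1}{- \frac{4015}{168} + \frac{1}{-155196}} = \frac{1}{- \frac{4015}{168} - \frac{1}{155196}} = \frac{1}{- \frac{51926009}{2172744}} = - \frac{2172744}{51926009}$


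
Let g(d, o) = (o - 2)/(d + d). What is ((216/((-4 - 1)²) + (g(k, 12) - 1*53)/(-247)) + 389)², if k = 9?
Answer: 488880533873449/3088580625 ≈ 1.5829e+5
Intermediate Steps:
g(d, o) = (-2 + o)/(2*d) (g(d, o) = (-2 + o)/((2*d)) = (-2 + o)*(1/(2*d)) = (-2 + o)/(2*d))
((216/((-4 - 1)²) + (g(k, 12) - 1*53)/(-247)) + 389)² = ((216/((-4 - 1)²) + ((½)*(-2 + 12)/9 - 1*53)/(-247)) + 389)² = ((216/((-5)²) + ((½)*(⅑)*10 - 53)*(-1/247)) + 389)² = ((216/25 + (5/9 - 53)*(-1/247)) + 389)² = ((216*(1/25) - 472/9*(-1/247)) + 389)² = ((216/25 + 472/2223) + 389)² = (491968/55575 + 389)² = (22110643/55575)² = 488880533873449/3088580625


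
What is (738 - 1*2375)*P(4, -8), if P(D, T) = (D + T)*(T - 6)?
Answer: -91672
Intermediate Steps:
P(D, T) = (-6 + T)*(D + T) (P(D, T) = (D + T)*(-6 + T) = (-6 + T)*(D + T))
(738 - 1*2375)*P(4, -8) = (738 - 1*2375)*((-8)**2 - 6*4 - 6*(-8) + 4*(-8)) = (738 - 2375)*(64 - 24 + 48 - 32) = -1637*56 = -91672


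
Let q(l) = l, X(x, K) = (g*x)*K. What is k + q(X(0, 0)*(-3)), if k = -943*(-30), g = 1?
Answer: 28290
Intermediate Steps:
X(x, K) = K*x (X(x, K) = (1*x)*K = x*K = K*x)
k = 28290
k + q(X(0, 0)*(-3)) = 28290 + (0*0)*(-3) = 28290 + 0*(-3) = 28290 + 0 = 28290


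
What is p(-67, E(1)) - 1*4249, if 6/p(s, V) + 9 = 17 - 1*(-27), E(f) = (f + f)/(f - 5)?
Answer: -148709/35 ≈ -4248.8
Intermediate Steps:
E(f) = 2*f/(-5 + f) (E(f) = (2*f)/(-5 + f) = 2*f/(-5 + f))
p(s, V) = 6/35 (p(s, V) = 6/(-9 + (17 - 1*(-27))) = 6/(-9 + (17 + 27)) = 6/(-9 + 44) = 6/35)
p(-67, E(1)) - 1*4249 = 6/35 - 1*4249 = 6/35 - 4249 = -148709/35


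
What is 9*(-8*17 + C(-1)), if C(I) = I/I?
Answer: -1215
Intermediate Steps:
C(I) = 1
9*(-8*17 + C(-1)) = 9*(-8*17 + 1) = 9*(-136 + 1) = 9*(-135) = -1215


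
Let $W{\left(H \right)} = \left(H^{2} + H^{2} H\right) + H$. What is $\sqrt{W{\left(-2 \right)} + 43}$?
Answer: $\sqrt{37} \approx 6.0828$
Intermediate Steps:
$W{\left(H \right)} = H + H^{2} + H^{3}$ ($W{\left(H \right)} = \left(H^{2} + H^{3}\right) + H = H + H^{2} + H^{3}$)
$\sqrt{W{\left(-2 \right)} + 43} = \sqrt{- 2 \left(1 - 2 + \left(-2\right)^{2}\right) + 43} = \sqrt{- 2 \left(1 - 2 + 4\right) + 43} = \sqrt{\left(-2\right) 3 + 43} = \sqrt{-6 + 43} = \sqrt{37}$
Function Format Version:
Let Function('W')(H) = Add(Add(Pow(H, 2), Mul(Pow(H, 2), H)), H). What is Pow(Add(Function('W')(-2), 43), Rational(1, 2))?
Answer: Pow(37, Rational(1, 2)) ≈ 6.0828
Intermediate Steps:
Function('W')(H) = Add(H, Pow(H, 2), Pow(H, 3)) (Function('W')(H) = Add(Add(Pow(H, 2), Pow(H, 3)), H) = Add(H, Pow(H, 2), Pow(H, 3)))
Pow(Add(Function('W')(-2), 43), Rational(1, 2)) = Pow(Add(Mul(-2, Add(1, -2, Pow(-2, 2))), 43), Rational(1, 2)) = Pow(Add(Mul(-2, Add(1, -2, 4)), 43), Rational(1, 2)) = Pow(Add(Mul(-2, 3), 43), Rational(1, 2)) = Pow(Add(-6, 43), Rational(1, 2)) = Pow(37, Rational(1, 2))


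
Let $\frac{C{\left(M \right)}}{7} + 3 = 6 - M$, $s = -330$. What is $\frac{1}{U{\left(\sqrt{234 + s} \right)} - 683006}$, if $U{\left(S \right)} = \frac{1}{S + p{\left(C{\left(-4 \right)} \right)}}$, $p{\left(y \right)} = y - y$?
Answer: $- \frac{65568576}{44783730819457} + \frac{4 i \sqrt{6}}{44783730819457} \approx -1.4641 \cdot 10^{-6} + 2.1878 \cdot 10^{-13} i$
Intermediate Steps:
$C{\left(M \right)} = 21 - 7 M$ ($C{\left(M \right)} = -21 + 7 \left(6 - M\right) = -21 - \left(-42 + 7 M\right) = 21 - 7 M$)
$p{\left(y \right)} = 0$
$U{\left(S \right)} = \frac{1}{S}$ ($U{\left(S \right)} = \frac{1}{S + 0} = \frac{1}{S}$)
$\frac{1}{U{\left(\sqrt{234 + s} \right)} - 683006} = \frac{1}{\frac{1}{\sqrt{234 - 330}} - 683006} = \frac{1}{\frac{1}{\sqrt{-96}} - 683006} = \frac{1}{\frac{1}{4 i \sqrt{6}} - 683006} = \frac{1}{- \frac{i \sqrt{6}}{24} - 683006} = \frac{1}{-683006 - \frac{i \sqrt{6}}{24}}$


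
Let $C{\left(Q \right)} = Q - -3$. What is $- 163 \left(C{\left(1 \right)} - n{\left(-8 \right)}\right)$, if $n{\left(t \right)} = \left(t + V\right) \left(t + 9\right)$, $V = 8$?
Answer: $-652$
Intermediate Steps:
$C{\left(Q \right)} = 3 + Q$ ($C{\left(Q \right)} = Q + 3 = 3 + Q$)
$n{\left(t \right)} = \left(8 + t\right) \left(9 + t\right)$ ($n{\left(t \right)} = \left(t + 8\right) \left(t + 9\right) = \left(8 + t\right) \left(9 + t\right)$)
$- 163 \left(C{\left(1 \right)} - n{\left(-8 \right)}\right) = - 163 \left(\left(3 + 1\right) - \left(72 + \left(-8\right)^{2} + 17 \left(-8\right)\right)\right) = - 163 \left(4 - \left(72 + 64 - 136\right)\right) = - 163 \left(4 - 0\right) = - 163 \left(4 + 0\right) = \left(-163\right) 4 = -652$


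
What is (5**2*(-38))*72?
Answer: -68400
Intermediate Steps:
(5**2*(-38))*72 = (25*(-38))*72 = -950*72 = -68400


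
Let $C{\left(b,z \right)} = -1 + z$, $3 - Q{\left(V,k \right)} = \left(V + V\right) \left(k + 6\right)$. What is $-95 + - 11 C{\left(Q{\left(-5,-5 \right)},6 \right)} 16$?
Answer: $-975$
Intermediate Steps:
$Q{\left(V,k \right)} = 3 - 2 V \left(6 + k\right)$ ($Q{\left(V,k \right)} = 3 - \left(V + V\right) \left(k + 6\right) = 3 - 2 V \left(6 + k\right)$)
$-95 + - 11 C{\left(Q{\left(-5,-5 \right)},6 \right)} 16 = -95 + - 11 \left(-1 + 6\right) 16 = -95 + \left(-11\right) 5 \cdot 16 = -95 - 880 = -975$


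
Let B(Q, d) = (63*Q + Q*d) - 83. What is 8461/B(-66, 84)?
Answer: -8461/9785 ≈ -0.86469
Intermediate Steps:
B(Q, d) = -83 + 63*Q + Q*d
8461/B(-66, 84) = 8461/(-83 + 63*(-66) - 66*84) = 8461/(-83 - 4158 - 5544) = 8461/(-9785) = 8461*(-1/9785) = -8461/9785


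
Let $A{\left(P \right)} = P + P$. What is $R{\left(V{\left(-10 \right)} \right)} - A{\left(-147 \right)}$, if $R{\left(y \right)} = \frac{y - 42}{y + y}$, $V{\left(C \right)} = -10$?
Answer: $\frac{1483}{5} \approx 296.6$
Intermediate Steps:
$A{\left(P \right)} = 2 P$
$R{\left(y \right)} = \frac{-42 + y}{2 y}$
$R{\left(V{\left(-10 \right)} \right)} - A{\left(-147 \right)} = \frac{-42 - 10}{2 \left(-10\right)} - 2 \left(-147\right) = \frac{1}{2} \left(- \frac{1}{10}\right) \left(-52\right) - -294 = \frac{13}{5} + 294 = \frac{1483}{5}$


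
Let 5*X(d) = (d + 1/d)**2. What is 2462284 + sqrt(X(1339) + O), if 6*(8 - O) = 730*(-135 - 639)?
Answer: 2462284 + sqrt(20294189338870)/6695 ≈ 2.4630e+6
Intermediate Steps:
O = 94178 (O = 8 - 365*(-135 - 639)/3 = 8 - 365*(-774)/3 = 8 - 1/6*(-565020) = 8 + 94170 = 94178)
X(d) = (d + 1/d)**2/5
2462284 + sqrt(X(1339) + O) = 2462284 + sqrt((1/5)*(1 + 1339**2)**2/1339**2 + 94178) = 2462284 + sqrt((1/5)*(1/1792921)*(1 + 1792921)**2 + 94178) = 2462284 + sqrt((1/5)*(1/1792921)*1792922**2 + 94178) = 2462284 + sqrt((1/5)*(1/1792921)*3214569298084 + 94178) = 2462284 + sqrt(3214569298084/8964605 + 94178) = 2462284 + sqrt(4058837867774/8964605) = 2462284 + sqrt(20294189338870)/6695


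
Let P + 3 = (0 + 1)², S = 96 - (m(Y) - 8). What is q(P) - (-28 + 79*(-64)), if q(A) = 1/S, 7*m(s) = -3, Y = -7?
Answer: 3716411/731 ≈ 5084.0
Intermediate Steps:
m(s) = -3/7 (m(s) = (⅐)*(-3) = -3/7)
S = 731/7 (S = 96 - (-3/7 - 8) = 96 - 1*(-59/7) = 96 + 59/7 = 731/7 ≈ 104.43)
P = -2 (P = -3 + (0 + 1)² = -3 + 1² = -3 + 1 = -2)
q(A) = 7/731 (q(A) = 1/(731/7) = 7/731)
q(P) - (-28 + 79*(-64)) = 7/731 - (-28 + 79*(-64)) = 7/731 - (-28 - 5056) = 7/731 - 1*(-5084) = 7/731 + 5084 = 3716411/731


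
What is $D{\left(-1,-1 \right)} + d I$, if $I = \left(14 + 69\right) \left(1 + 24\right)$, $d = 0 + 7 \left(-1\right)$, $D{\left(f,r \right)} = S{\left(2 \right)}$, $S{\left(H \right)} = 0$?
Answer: $-14525$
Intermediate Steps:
$D{\left(f,r \right)} = 0$
$d = -7$ ($d = 0 - 7 = -7$)
$I = 2075$ ($I = 83 \cdot 25 = 2075$)
$D{\left(-1,-1 \right)} + d I = 0 - 14525 = -14525$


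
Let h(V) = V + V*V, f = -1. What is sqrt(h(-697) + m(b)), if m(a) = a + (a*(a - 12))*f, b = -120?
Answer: 36*sqrt(362) ≈ 684.95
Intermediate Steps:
h(V) = V + V**2
m(a) = a - a*(-12 + a) (m(a) = a + (a*(a - 12))*(-1) = a + (a*(-12 + a))*(-1) = a - a*(-12 + a))
sqrt(h(-697) + m(b)) = sqrt(-697*(1 - 697) - 120*(13 - 1*(-120))) = sqrt(-697*(-696) - 120*(13 + 120)) = sqrt(485112 - 120*133) = sqrt(485112 - 15960) = sqrt(469152) = 36*sqrt(362)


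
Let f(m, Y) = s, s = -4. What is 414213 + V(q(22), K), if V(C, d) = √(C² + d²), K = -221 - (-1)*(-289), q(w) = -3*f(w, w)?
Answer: 414213 + 6*√7229 ≈ 4.1472e+5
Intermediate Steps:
f(m, Y) = -4
q(w) = 12 (q(w) = -3*(-4) = 12)
K = -510 (K = -221 - 1*289 = -221 - 289 = -510)
414213 + V(q(22), K) = 414213 + √(12² + (-510)²) = 414213 + √(144 + 260100) = 414213 + √260244 = 414213 + 6*√7229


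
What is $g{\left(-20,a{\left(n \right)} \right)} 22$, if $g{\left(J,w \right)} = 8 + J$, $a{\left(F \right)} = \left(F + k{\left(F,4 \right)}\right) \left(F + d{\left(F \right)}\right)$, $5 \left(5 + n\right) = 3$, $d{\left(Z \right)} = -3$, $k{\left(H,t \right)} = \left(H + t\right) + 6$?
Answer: $-264$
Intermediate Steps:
$k{\left(H,t \right)} = 6 + H + t$
$n = - \frac{22}{5}$ ($n = -5 + \frac{1}{5} \cdot 3 = -5 + \frac{3}{5} = - \frac{22}{5} \approx -4.4$)
$a{\left(F \right)} = \left(-3 + F\right) \left(10 + 2 F\right)$ ($a{\left(F \right)} = \left(F + \left(6 + F + 4\right)\right) \left(F - 3\right) = \left(F + \left(10 + F\right)\right) \left(-3 + F\right) = \left(10 + 2 F\right) \left(-3 + F\right) = \left(-3 + F\right) \left(10 + 2 F\right)$)
$g{\left(-20,a{\left(n \right)} \right)} 22 = \left(8 - 20\right) 22 = \left(-12\right) 22 = -264$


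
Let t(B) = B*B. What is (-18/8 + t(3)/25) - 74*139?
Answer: -1028789/100 ≈ -10288.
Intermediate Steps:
t(B) = B²
(-18/8 + t(3)/25) - 74*139 = (-18/8 + 3²/25) - 74*139 = (-18*⅛ + 9*(1/25)) - 10286 = (-9/4 + 9/25) - 10286 = -189/100 - 10286 = -1028789/100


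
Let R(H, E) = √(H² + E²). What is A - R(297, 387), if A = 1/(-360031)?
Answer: -1/360031 - 9*√2938 ≈ -487.83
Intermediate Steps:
A = -1/360031 ≈ -2.7775e-6
R(H, E) = √(E² + H²)
A - R(297, 387) = -1/360031 - √(387² + 297²) = -1/360031 - √(149769 + 88209) = -1/360031 - √237978 = -1/360031 - 9*√2938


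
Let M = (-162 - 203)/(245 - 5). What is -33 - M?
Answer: -1511/48 ≈ -31.479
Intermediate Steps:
M = -73/48 (M = -365/240 = -365*1/240 = -73/48 ≈ -1.5208)
-33 - M = -33 - 1*(-73/48) = -33 + 73/48 = -1511/48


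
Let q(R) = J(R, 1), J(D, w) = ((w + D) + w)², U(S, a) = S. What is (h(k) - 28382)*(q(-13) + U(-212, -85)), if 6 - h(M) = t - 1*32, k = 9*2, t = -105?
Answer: 2569749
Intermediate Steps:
J(D, w) = (D + 2*w)² (J(D, w) = ((D + w) + w)² = (D + 2*w)²)
q(R) = (2 + R)² (q(R) = (R + 2*1)² = (R + 2)² = (2 + R)²)
k = 18
h(M) = 143 (h(M) = 6 - (-105 - 1*32) = 6 - (-105 - 32) = 6 - 1*(-137) = 6 + 137 = 143)
(h(k) - 28382)*(q(-13) + U(-212, -85)) = (143 - 28382)*((2 - 13)² - 212) = -28239*((-11)² - 212) = -28239*(121 - 212) = -28239*(-91) = 2569749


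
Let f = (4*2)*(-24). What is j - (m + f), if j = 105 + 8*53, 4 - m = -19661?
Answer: -18944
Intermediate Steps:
m = 19665 (m = 4 - 1*(-19661) = 4 + 19661 = 19665)
f = -192 (f = 8*(-24) = -192)
j = 529 (j = 105 + 424 = 529)
j - (m + f) = 529 - (19665 - 192) = 529 - 1*19473 = 529 - 19473 = -18944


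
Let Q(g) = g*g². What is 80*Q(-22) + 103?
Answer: -851737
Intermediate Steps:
Q(g) = g³
80*Q(-22) + 103 = 80*(-22)³ + 103 = 80*(-10648) + 103 = -851840 + 103 = -851737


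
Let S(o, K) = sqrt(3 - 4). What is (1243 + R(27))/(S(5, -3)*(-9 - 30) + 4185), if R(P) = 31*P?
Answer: 483600/973097 + 13520*I/2919291 ≈ 0.49697 + 0.0046313*I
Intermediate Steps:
S(o, K) = I (S(o, K) = sqrt(-1) = I)
(1243 + R(27))/(S(5, -3)*(-9 - 30) + 4185) = (1243 + 31*27)/(I*(-9 - 30) + 4185) = (1243 + 837)/(I*(-39) + 4185) = 2080/(-39*I + 4185) = 2080/(4185 - 39*I) = 2080*((4185 + 39*I)/17515746) = 1040*(4185 + 39*I)/8757873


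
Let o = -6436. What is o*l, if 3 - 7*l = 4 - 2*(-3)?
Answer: 6436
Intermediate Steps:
l = -1 (l = 3/7 - (4 - 2*(-3))/7 = 3/7 - (4 + 6)/7 = 3/7 - ⅐*10 = 3/7 - 10/7 = -1)
o*l = -6436*(-1) = 6436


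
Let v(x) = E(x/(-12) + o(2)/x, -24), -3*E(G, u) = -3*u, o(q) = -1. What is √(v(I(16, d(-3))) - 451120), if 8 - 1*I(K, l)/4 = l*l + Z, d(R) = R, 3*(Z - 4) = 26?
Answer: 2*I*√112786 ≈ 671.67*I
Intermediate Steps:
Z = 38/3 (Z = 4 + (⅓)*26 = 4 + 26/3 = 38/3 ≈ 12.667)
I(K, l) = -56/3 - 4*l² (I(K, l) = 32 - 4*(l*l + 38/3) = 32 - 4*(l² + 38/3) = 32 - 4*(38/3 + l²) = 32 + (-152/3 - 4*l²) = -56/3 - 4*l²)
E(G, u) = u (E(G, u) = -(-1)*u = u)
v(x) = -24
√(v(I(16, d(-3))) - 451120) = √(-24 - 451120) = √(-451144) = 2*I*√112786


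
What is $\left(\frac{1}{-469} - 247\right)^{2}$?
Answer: $\frac{13419832336}{219961} \approx 61010.0$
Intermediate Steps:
$\left(\frac{1}{-469} - 247\right)^{2} = \left(- \frac{1}{469} - 247\right)^{2} = \left(- \frac{115844}{469}\right)^{2} = \frac{13419832336}{219961}$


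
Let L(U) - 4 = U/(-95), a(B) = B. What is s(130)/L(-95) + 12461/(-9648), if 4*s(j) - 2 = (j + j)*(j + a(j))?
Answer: 162993719/48240 ≈ 3378.8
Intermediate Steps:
L(U) = 4 - U/95 (L(U) = 4 + U/(-95) = 4 + U*(-1/95) = 4 - U/95)
s(j) = ½ + j² (s(j) = ½ + ((j + j)*(j + j))/4 = ½ + ((2*j)*(2*j))/4 = ½ + (4*j²)/4 = ½ + j²)
s(130)/L(-95) + 12461/(-9648) = (½ + 130²)/(4 - 1/95*(-95)) + 12461/(-9648) = (½ + 16900)/(4 + 1) + 12461*(-1/9648) = (33801/2)/5 - 12461/9648 = (33801/2)*(⅕) - 12461/9648 = 33801/10 - 12461/9648 = 162993719/48240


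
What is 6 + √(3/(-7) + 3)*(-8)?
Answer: 6 - 24*√14/7 ≈ -6.8285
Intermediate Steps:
6 + √(3/(-7) + 3)*(-8) = 6 + √(3*(-⅐) + 3)*(-8) = 6 + √(-3/7 + 3)*(-8) = 6 + √(18/7)*(-8) = 6 + (3*√14/7)*(-8) = 6 - 24*√14/7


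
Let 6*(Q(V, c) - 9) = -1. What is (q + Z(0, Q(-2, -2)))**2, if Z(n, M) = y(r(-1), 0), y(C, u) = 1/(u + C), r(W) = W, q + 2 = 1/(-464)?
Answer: 1940449/215296 ≈ 9.0129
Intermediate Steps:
Q(V, c) = 53/6 (Q(V, c) = 9 + (1/6)*(-1) = 9 - 1/6 = 53/6)
q = -929/464 (q = -2 + 1/(-464) = -2 - 1/464 = -929/464 ≈ -2.0022)
y(C, u) = 1/(C + u)
Z(n, M) = -1 (Z(n, M) = 1/(-1 + 0) = 1/(-1) = -1)
(q + Z(0, Q(-2, -2)))**2 = (-929/464 - 1)**2 = (-1393/464)**2 = 1940449/215296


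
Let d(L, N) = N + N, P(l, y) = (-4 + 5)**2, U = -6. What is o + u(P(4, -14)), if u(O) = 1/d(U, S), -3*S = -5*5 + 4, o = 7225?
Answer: 101151/14 ≈ 7225.1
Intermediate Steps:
P(l, y) = 1 (P(l, y) = 1**2 = 1)
S = 7 (S = -(-5*5 + 4)/3 = -(-25 + 4)/3 = -1/3*(-21) = 7)
d(L, N) = 2*N
u(O) = 1/14 (u(O) = 1/(2*7) = 1/14)
o + u(P(4, -14)) = 7225 + 1/14 = 101151/14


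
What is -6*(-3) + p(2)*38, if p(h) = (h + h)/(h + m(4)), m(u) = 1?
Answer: 206/3 ≈ 68.667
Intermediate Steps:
p(h) = 2*h/(1 + h) (p(h) = (h + h)/(h + 1) = (2*h)/(1 + h) = 2*h/(1 + h))
-6*(-3) + p(2)*38 = -6*(-3) + (2*2/(1 + 2))*38 = 18 + (2*2/3)*38 = 18 + (2*2*(1/3))*38 = 18 + (4/3)*38 = 18 + 152/3 = 206/3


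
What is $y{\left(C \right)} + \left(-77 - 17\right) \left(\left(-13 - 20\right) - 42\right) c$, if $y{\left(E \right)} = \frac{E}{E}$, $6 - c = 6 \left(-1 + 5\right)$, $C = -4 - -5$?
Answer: $-126899$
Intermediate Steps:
$C = 1$ ($C = -4 + 5 = 1$)
$c = -18$ ($c = 6 - 6 \left(-1 + 5\right) = 6 - 6 \cdot 4 = 6 - 24 = -18$)
$y{\left(E \right)} = 1$
$y{\left(C \right)} + \left(-77 - 17\right) \left(\left(-13 - 20\right) - 42\right) c = 1 + \left(-77 - 17\right) \left(\left(-13 - 20\right) - 42\right) \left(-18\right) = 1 + - 94 \left(-33 - 42\right) \left(-18\right) = 1 + \left(-94\right) \left(-75\right) \left(-18\right) = 1 + 7050 \left(-18\right) = 1 - 126900 = -126899$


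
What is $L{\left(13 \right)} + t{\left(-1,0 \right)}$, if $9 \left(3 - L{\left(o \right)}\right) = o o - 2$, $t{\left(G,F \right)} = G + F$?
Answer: $- \frac{149}{9} \approx -16.556$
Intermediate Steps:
$t{\left(G,F \right)} = F + G$
$L{\left(o \right)} = \frac{29}{9} - \frac{o^{2}}{9}$ ($L{\left(o \right)} = 3 - \frac{o o - 2}{9} = 3 - \frac{o^{2} - 2}{9} = 3 - \frac{-2 + o^{2}}{9} = 3 - \left(- \frac{2}{9} + \frac{o^{2}}{9}\right) = \frac{29}{9} - \frac{o^{2}}{9}$)
$L{\left(13 \right)} + t{\left(-1,0 \right)} = \left(\frac{29}{9} - \frac{13^{2}}{9}\right) + \left(0 - 1\right) = \left(\frac{29}{9} - \frac{169}{9}\right) - 1 = - \frac{140}{9} - 1 = - \frac{149}{9}$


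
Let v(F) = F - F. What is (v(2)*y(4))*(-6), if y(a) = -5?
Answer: 0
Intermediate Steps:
v(F) = 0
(v(2)*y(4))*(-6) = (0*(-5))*(-6) = 0*(-6) = 0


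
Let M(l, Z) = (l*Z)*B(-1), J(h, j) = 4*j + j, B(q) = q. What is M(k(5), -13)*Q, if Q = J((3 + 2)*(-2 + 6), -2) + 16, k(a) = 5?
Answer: 390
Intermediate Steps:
J(h, j) = 5*j
M(l, Z) = -Z*l (M(l, Z) = (l*Z)*(-1) = (Z*l)*(-1) = -Z*l)
Q = 6 (Q = 5*(-2) + 16 = -10 + 16 = 6)
M(k(5), -13)*Q = -1*(-13)*5*6 = 65*6 = 390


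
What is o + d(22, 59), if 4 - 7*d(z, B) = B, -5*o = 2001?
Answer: -14282/35 ≈ -408.06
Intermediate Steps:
o = -2001/5 (o = -1/5*2001 = -2001/5 ≈ -400.20)
d(z, B) = 4/7 - B/7
o + d(22, 59) = -2001/5 + (4/7 - 1/7*59) = -2001/5 + (4/7 - 59/7) = -2001/5 - 55/7 = -14282/35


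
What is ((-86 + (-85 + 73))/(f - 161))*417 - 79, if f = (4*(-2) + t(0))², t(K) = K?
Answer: 33203/97 ≈ 342.30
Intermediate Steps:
f = 64 (f = (4*(-2) + 0)² = (-8 + 0)² = (-8)² = 64)
((-86 + (-85 + 73))/(f - 161))*417 - 79 = ((-86 + (-85 + 73))/(64 - 161))*417 - 79 = ((-86 - 12)/(-97))*417 - 79 = -98*(-1/97)*417 - 79 = (98/97)*417 - 79 = 40866/97 - 79 = 33203/97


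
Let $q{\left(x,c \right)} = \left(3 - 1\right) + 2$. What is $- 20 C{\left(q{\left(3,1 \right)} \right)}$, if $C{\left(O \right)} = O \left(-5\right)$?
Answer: $400$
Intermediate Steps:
$q{\left(x,c \right)} = 4$ ($q{\left(x,c \right)} = 2 + 2 = 4$)
$C{\left(O \right)} = - 5 O$
$- 20 C{\left(q{\left(3,1 \right)} \right)} = - 20 \left(\left(-5\right) 4\right) = \left(-20\right) \left(-20\right) = 400$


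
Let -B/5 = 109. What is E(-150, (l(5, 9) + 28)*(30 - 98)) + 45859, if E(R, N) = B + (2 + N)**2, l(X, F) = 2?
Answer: 4198758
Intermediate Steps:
B = -545 (B = -5*109 = -545)
E(R, N) = -545 + (2 + N)**2
E(-150, (l(5, 9) + 28)*(30 - 98)) + 45859 = (-545 + (2 + (2 + 28)*(30 - 98))**2) + 45859 = (-545 + (2 + 30*(-68))**2) + 45859 = (-545 + (2 - 2040)**2) + 45859 = (-545 + (-2038)**2) + 45859 = (-545 + 4153444) + 45859 = 4152899 + 45859 = 4198758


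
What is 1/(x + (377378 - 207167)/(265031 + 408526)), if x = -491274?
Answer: -224519/110300290469 ≈ -2.0355e-6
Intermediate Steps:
1/(x + (377378 - 207167)/(265031 + 408526)) = 1/(-491274 + (377378 - 207167)/(265031 + 408526)) = 1/(-491274 + 170211/673557) = 1/(-491274 + 170211*(1/673557)) = 1/(-491274 + 56737/224519) = 1/(-110300290469/224519) = -224519/110300290469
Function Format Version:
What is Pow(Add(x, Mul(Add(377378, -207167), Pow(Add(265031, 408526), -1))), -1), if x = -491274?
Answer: Rational(-224519, 110300290469) ≈ -2.0355e-6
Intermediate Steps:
Pow(Add(x, Mul(Add(377378, -207167), Pow(Add(265031, 408526), -1))), -1) = Pow(Add(-491274, Mul(Add(377378, -207167), Pow(Add(265031, 408526), -1))), -1) = Pow(Add(-491274, Mul(170211, Pow(673557, -1))), -1) = Pow(Add(-491274, Mul(170211, Rational(1, 673557))), -1) = Pow(Add(-491274, Rational(56737, 224519)), -1) = Pow(Rational(-110300290469, 224519), -1) = Rational(-224519, 110300290469)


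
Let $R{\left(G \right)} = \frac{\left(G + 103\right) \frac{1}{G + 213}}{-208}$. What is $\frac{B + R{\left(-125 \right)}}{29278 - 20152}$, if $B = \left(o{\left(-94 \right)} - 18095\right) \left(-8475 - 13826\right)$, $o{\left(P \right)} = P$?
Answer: $\frac{337486563649}{7592832} \approx 44448.0$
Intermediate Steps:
$R{\left(G \right)} = - \frac{103 + G}{208 \left(213 + G\right)}$ ($R{\left(G \right)} = \frac{103 + G}{213 + G} \left(- \frac{1}{208}\right) = - \frac{103 + G}{208 \left(213 + G\right)}$)
$B = 405632889$ ($B = \left(-94 - 18095\right) \left(-8475 - 13826\right) = \left(-94 - 18095\right) \left(-22301\right) = \left(-18189\right) \left(-22301\right) = 405632889$)
$\frac{B + R{\left(-125 \right)}}{29278 - 20152} = \frac{405632889 + \frac{-103 - -125}{208 \left(213 - 125\right)}}{29278 - 20152} = \frac{405632889 + \frac{-103 + 125}{208 \cdot 88}}{9126} = \left(405632889 + \frac{1}{208} \cdot \frac{1}{88} \cdot 22\right) \frac{1}{9126} = \left(405632889 + \frac{1}{832}\right) \frac{1}{9126} = \frac{337486563649}{832} \cdot \frac{1}{9126} = \frac{337486563649}{7592832}$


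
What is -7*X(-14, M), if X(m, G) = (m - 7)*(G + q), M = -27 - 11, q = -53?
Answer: -13377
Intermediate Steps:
M = -38
X(m, G) = (-53 + G)*(-7 + m) (X(m, G) = (m - 7)*(G - 53) = (-7 + m)*(-53 + G) = (-53 + G)*(-7 + m))
-7*X(-14, M) = -7*(371 - 53*(-14) - 7*(-38) - 38*(-14)) = -7*(371 + 742 + 266 + 532) = -7*1911 = -13377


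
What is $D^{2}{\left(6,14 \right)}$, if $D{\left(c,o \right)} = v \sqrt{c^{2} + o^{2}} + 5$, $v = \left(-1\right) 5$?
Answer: $5825 - 100 \sqrt{58} \approx 5063.4$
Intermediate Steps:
$v = -5$
$D{\left(c,o \right)} = 5 - 5 \sqrt{c^{2} + o^{2}}$ ($D{\left(c,o \right)} = - 5 \sqrt{c^{2} + o^{2}} + 5 = 5 - 5 \sqrt{c^{2} + o^{2}}$)
$D^{2}{\left(6,14 \right)} = \left(5 - 5 \sqrt{6^{2} + 14^{2}}\right)^{2} = \left(5 - 5 \sqrt{36 + 196}\right)^{2} = \left(5 - 5 \sqrt{232}\right)^{2} = \left(5 - 5 \cdot 2 \sqrt{58}\right)^{2} = \left(5 - 10 \sqrt{58}\right)^{2}$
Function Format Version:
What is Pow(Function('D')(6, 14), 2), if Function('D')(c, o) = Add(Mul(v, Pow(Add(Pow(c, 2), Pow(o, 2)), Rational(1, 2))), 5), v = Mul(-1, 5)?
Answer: Add(5825, Mul(-100, Pow(58, Rational(1, 2)))) ≈ 5063.4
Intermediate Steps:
v = -5
Function('D')(c, o) = Add(5, Mul(-5, Pow(Add(Pow(c, 2), Pow(o, 2)), Rational(1, 2)))) (Function('D')(c, o) = Add(Mul(-5, Pow(Add(Pow(c, 2), Pow(o, 2)), Rational(1, 2))), 5) = Add(5, Mul(-5, Pow(Add(Pow(c, 2), Pow(o, 2)), Rational(1, 2)))))
Pow(Function('D')(6, 14), 2) = Pow(Add(5, Mul(-5, Pow(Add(Pow(6, 2), Pow(14, 2)), Rational(1, 2)))), 2) = Pow(Add(5, Mul(-5, Pow(Add(36, 196), Rational(1, 2)))), 2) = Pow(Add(5, Mul(-5, Pow(232, Rational(1, 2)))), 2) = Pow(Add(5, Mul(-5, Mul(2, Pow(58, Rational(1, 2))))), 2) = Pow(Add(5, Mul(-10, Pow(58, Rational(1, 2)))), 2)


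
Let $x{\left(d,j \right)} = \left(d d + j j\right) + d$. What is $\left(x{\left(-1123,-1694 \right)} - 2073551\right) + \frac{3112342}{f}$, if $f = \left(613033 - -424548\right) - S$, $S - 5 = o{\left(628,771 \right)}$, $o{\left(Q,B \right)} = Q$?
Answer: $\frac{1066031281305}{518474} \approx 2.0561 \cdot 10^{6}$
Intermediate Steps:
$x{\left(d,j \right)} = d + d^{2} + j^{2}$ ($x{\left(d,j \right)} = \left(d^{2} + j^{2}\right) + d = d + d^{2} + j^{2}$)
$S = 633$ ($S = 5 + 628 = 633$)
$f = 1036948$ ($f = \left(613033 - -424548\right) - 633 = \left(613033 + 424548\right) - 633 = 1037581 - 633 = 1036948$)
$\left(x{\left(-1123,-1694 \right)} - 2073551\right) + \frac{3112342}{f} = \left(\left(-1123 + \left(-1123\right)^{2} + \left(-1694\right)^{2}\right) - 2073551\right) + \frac{3112342}{1036948} = \left(\left(-1123 + 1261129 + 2869636\right) - 2073551\right) + 3112342 \cdot \frac{1}{1036948} = \left(4129642 - 2073551\right) + \frac{1556171}{518474} = 2056091 + \frac{1556171}{518474} = \frac{1066031281305}{518474}$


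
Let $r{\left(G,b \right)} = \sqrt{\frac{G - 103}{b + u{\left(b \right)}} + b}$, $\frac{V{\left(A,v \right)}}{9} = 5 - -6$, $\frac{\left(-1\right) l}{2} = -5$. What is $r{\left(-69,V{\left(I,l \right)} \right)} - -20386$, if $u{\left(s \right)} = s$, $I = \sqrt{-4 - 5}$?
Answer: $20386 + \frac{\sqrt{106865}}{33} \approx 20396.0$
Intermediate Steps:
$I = 3 i$ ($I = \sqrt{-9} = 3 i \approx 3.0 i$)
$l = 10$ ($l = \left(-2\right) \left(-5\right) = 10$)
$V{\left(A,v \right)} = 99$ ($V{\left(A,v \right)} = 9 \left(5 - -6\right) = 9 \left(5 + 6\right) = 9 \cdot 11 = 99$)
$r{\left(G,b \right)} = \sqrt{b + \frac{-103 + G}{2 b}}$ ($r{\left(G,b \right)} = \sqrt{\frac{G - 103}{b + b} + b} = \sqrt{\frac{-103 + G}{2 b} + b} = \sqrt{b + \frac{-103 + G}{2 b}}$)
$r{\left(-69,V{\left(I,l \right)} \right)} - -20386 = \frac{\sqrt{2} \sqrt{\frac{-103 - 69 + 2 \cdot 99^{2}}{99}}}{2} - -20386 = \frac{\sqrt{2} \sqrt{\frac{-103 - 69 + 2 \cdot 9801}{99}}}{2} + 20386 = \frac{\sqrt{2} \sqrt{\frac{-103 - 69 + 19602}{99}}}{2} + 20386 = \frac{\sqrt{2} \sqrt{\frac{1}{99} \cdot 19430}}{2} + 20386 = \frac{\sqrt{2} \sqrt{\frac{19430}{99}}}{2} + 20386 = \frac{\sqrt{2} \frac{\sqrt{213730}}{33}}{2} + 20386 = \frac{\sqrt{106865}}{33} + 20386 = 20386 + \frac{\sqrt{106865}}{33}$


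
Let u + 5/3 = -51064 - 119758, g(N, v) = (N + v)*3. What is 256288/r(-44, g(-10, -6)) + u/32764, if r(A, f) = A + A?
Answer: -3154519693/1081212 ≈ -2917.6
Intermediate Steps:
g(N, v) = 3*N + 3*v
r(A, f) = 2*A
u = -512471/3 (u = -5/3 + (-51064 - 119758) = -5/3 - 170822 = -512471/3 ≈ -1.7082e+5)
256288/r(-44, g(-10, -6)) + u/32764 = 256288/((2*(-44))) - 512471/3/32764 = 256288/(-88) - 512471/3*1/32764 = 256288*(-1/88) - 512471/98292 = -32036/11 - 512471/98292 = -3154519693/1081212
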